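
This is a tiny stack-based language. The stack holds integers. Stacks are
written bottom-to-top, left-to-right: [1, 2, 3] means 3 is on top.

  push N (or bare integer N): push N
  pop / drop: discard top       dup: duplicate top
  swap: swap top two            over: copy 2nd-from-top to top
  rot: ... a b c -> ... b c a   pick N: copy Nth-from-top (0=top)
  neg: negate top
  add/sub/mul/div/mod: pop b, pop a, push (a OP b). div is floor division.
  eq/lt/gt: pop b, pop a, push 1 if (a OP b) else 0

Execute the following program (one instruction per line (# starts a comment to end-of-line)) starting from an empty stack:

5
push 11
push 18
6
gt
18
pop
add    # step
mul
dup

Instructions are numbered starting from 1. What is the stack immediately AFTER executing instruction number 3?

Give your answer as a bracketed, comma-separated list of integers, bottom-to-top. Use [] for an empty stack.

Answer: [5, 11, 18]

Derivation:
Step 1 ('5'): [5]
Step 2 ('push 11'): [5, 11]
Step 3 ('push 18'): [5, 11, 18]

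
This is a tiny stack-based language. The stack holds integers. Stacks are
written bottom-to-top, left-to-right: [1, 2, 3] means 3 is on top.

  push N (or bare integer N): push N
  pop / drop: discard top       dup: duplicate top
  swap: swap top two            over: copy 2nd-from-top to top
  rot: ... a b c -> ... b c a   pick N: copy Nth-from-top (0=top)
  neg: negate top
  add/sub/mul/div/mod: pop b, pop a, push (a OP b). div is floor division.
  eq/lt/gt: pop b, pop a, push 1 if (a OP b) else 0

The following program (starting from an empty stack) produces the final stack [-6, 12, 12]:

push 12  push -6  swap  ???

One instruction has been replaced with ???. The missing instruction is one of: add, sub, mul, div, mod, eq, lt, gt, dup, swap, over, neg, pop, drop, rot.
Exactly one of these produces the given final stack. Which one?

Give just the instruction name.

Answer: dup

Derivation:
Stack before ???: [-6, 12]
Stack after ???:  [-6, 12, 12]
The instruction that transforms [-6, 12] -> [-6, 12, 12] is: dup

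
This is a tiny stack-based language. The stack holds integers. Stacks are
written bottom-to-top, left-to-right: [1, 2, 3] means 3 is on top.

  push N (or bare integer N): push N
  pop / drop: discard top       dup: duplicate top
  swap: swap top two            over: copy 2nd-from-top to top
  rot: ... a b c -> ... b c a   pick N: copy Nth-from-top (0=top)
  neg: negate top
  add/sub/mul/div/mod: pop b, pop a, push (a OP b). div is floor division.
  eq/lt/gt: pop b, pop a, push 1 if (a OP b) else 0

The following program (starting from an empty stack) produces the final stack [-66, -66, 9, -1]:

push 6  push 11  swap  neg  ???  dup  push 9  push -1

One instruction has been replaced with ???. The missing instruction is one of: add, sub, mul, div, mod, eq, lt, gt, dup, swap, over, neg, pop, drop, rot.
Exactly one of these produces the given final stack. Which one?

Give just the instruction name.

Stack before ???: [11, -6]
Stack after ???:  [-66]
The instruction that transforms [11, -6] -> [-66] is: mul

Answer: mul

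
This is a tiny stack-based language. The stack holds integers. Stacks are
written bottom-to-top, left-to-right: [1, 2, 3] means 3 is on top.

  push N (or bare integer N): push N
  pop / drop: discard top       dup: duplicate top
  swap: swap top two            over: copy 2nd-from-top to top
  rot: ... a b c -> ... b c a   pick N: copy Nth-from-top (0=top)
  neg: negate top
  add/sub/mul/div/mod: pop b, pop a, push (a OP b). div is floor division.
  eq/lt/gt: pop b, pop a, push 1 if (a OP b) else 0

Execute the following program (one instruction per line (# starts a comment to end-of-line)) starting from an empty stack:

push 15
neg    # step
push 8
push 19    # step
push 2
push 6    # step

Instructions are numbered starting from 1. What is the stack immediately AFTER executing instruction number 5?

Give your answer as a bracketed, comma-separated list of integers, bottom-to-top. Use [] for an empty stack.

Step 1 ('push 15'): [15]
Step 2 ('neg'): [-15]
Step 3 ('push 8'): [-15, 8]
Step 4 ('push 19'): [-15, 8, 19]
Step 5 ('push 2'): [-15, 8, 19, 2]

Answer: [-15, 8, 19, 2]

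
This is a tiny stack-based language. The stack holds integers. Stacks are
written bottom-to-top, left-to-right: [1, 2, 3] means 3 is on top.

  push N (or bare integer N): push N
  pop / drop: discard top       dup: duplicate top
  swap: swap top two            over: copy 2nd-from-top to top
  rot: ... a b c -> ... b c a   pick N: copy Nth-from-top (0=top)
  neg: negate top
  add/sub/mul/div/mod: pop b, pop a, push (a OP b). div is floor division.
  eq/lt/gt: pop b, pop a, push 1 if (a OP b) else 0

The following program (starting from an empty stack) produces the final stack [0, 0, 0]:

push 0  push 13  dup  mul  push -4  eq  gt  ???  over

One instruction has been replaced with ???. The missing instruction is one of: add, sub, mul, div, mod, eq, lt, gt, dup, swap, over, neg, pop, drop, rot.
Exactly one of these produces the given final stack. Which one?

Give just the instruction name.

Answer: dup

Derivation:
Stack before ???: [0]
Stack after ???:  [0, 0]
The instruction that transforms [0] -> [0, 0] is: dup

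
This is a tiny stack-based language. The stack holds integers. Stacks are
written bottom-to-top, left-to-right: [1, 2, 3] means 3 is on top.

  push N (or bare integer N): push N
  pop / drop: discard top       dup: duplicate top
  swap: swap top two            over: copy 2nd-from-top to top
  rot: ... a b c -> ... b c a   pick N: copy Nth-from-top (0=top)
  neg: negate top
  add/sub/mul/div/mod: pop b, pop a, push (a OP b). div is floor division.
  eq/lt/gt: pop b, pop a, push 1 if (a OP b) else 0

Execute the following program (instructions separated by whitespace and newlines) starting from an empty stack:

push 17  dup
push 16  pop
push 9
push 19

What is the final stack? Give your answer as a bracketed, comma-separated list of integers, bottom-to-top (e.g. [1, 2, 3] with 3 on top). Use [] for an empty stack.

After 'push 17': [17]
After 'dup': [17, 17]
After 'push 16': [17, 17, 16]
After 'pop': [17, 17]
After 'push 9': [17, 17, 9]
After 'push 19': [17, 17, 9, 19]

Answer: [17, 17, 9, 19]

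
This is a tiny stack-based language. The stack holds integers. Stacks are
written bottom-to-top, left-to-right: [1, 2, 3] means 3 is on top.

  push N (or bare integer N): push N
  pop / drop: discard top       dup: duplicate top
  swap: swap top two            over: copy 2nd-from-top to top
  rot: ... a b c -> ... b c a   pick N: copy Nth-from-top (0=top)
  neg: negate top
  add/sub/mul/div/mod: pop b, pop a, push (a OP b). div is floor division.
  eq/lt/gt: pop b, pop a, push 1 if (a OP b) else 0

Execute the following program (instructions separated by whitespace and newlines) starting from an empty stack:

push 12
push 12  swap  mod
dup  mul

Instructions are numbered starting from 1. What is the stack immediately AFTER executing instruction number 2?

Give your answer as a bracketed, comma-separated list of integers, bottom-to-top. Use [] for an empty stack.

Step 1 ('push 12'): [12]
Step 2 ('push 12'): [12, 12]

Answer: [12, 12]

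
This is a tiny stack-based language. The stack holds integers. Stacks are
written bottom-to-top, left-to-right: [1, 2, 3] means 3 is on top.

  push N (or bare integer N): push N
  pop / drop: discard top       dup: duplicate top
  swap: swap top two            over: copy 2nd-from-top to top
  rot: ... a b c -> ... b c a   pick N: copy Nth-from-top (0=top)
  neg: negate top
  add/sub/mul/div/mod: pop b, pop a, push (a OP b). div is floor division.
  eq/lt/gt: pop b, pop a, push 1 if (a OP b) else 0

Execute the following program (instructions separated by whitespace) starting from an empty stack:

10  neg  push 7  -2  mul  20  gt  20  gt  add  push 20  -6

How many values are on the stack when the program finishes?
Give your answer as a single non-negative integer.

After 'push 10': stack = [10] (depth 1)
After 'neg': stack = [-10] (depth 1)
After 'push 7': stack = [-10, 7] (depth 2)
After 'push -2': stack = [-10, 7, -2] (depth 3)
After 'mul': stack = [-10, -14] (depth 2)
After 'push 20': stack = [-10, -14, 20] (depth 3)
After 'gt': stack = [-10, 0] (depth 2)
After 'push 20': stack = [-10, 0, 20] (depth 3)
After 'gt': stack = [-10, 0] (depth 2)
After 'add': stack = [-10] (depth 1)
After 'push 20': stack = [-10, 20] (depth 2)
After 'push -6': stack = [-10, 20, -6] (depth 3)

Answer: 3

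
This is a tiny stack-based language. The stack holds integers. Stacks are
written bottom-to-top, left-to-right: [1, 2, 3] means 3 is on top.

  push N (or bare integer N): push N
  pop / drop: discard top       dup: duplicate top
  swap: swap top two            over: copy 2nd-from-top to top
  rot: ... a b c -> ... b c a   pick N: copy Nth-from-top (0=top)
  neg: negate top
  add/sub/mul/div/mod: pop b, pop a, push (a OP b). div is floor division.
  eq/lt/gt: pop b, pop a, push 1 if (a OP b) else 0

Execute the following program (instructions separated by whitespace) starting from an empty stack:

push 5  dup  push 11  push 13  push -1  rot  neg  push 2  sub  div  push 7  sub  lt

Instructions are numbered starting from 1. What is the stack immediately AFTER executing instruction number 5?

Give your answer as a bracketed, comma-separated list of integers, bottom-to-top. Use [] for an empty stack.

Answer: [5, 5, 11, 13, -1]

Derivation:
Step 1 ('push 5'): [5]
Step 2 ('dup'): [5, 5]
Step 3 ('push 11'): [5, 5, 11]
Step 4 ('push 13'): [5, 5, 11, 13]
Step 5 ('push -1'): [5, 5, 11, 13, -1]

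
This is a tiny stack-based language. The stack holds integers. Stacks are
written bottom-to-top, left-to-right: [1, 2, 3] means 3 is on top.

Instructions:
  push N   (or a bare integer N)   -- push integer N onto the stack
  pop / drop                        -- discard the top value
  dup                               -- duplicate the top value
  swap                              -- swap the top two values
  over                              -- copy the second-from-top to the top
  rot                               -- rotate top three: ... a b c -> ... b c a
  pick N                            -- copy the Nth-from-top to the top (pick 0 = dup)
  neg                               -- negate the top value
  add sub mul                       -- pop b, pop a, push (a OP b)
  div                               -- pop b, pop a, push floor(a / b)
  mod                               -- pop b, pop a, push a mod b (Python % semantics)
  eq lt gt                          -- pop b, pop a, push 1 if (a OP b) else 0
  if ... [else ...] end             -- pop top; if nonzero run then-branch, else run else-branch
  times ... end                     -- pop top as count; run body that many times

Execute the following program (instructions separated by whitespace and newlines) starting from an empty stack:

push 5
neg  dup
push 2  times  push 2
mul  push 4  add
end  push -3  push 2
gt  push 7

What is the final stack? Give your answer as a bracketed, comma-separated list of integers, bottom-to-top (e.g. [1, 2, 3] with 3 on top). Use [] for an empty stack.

After 'push 5': [5]
After 'neg': [-5]
After 'dup': [-5, -5]
After 'push 2': [-5, -5, 2]
After 'times': [-5, -5]
After 'push 2': [-5, -5, 2]
After 'mul': [-5, -10]
After 'push 4': [-5, -10, 4]
After 'add': [-5, -6]
After 'push 2': [-5, -6, 2]
After 'mul': [-5, -12]
After 'push 4': [-5, -12, 4]
After 'add': [-5, -8]
After 'push -3': [-5, -8, -3]
After 'push 2': [-5, -8, -3, 2]
After 'gt': [-5, -8, 0]
After 'push 7': [-5, -8, 0, 7]

Answer: [-5, -8, 0, 7]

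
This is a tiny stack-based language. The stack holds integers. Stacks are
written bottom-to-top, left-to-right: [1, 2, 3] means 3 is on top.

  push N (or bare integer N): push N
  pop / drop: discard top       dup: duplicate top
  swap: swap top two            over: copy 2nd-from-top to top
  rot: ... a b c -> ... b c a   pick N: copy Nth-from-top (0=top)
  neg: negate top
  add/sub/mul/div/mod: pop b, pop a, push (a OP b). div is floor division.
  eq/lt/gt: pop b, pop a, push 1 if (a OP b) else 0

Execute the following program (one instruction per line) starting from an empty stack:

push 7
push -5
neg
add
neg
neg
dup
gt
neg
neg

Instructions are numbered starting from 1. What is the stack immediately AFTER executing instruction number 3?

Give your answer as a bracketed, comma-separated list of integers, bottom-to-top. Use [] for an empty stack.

Answer: [7, 5]

Derivation:
Step 1 ('push 7'): [7]
Step 2 ('push -5'): [7, -5]
Step 3 ('neg'): [7, 5]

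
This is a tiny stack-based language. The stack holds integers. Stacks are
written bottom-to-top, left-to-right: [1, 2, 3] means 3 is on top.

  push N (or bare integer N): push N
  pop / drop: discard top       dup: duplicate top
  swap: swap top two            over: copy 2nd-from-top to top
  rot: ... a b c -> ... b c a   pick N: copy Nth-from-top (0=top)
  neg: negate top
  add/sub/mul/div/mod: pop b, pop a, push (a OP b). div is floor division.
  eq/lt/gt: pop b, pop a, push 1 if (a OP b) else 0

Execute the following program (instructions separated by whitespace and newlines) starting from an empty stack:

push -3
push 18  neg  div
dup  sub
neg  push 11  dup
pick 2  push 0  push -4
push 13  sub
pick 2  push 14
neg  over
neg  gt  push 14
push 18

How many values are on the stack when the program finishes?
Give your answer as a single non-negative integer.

After 'push -3': stack = [-3] (depth 1)
After 'push 18': stack = [-3, 18] (depth 2)
After 'neg': stack = [-3, -18] (depth 2)
After 'div': stack = [0] (depth 1)
After 'dup': stack = [0, 0] (depth 2)
After 'sub': stack = [0] (depth 1)
After 'neg': stack = [0] (depth 1)
After 'push 11': stack = [0, 11] (depth 2)
After 'dup': stack = [0, 11, 11] (depth 3)
After 'pick 2': stack = [0, 11, 11, 0] (depth 4)
  ...
After 'push 13': stack = [0, 11, 11, 0, 0, -4, 13] (depth 7)
After 'sub': stack = [0, 11, 11, 0, 0, -17] (depth 6)
After 'pick 2': stack = [0, 11, 11, 0, 0, -17, 0] (depth 7)
After 'push 14': stack = [0, 11, 11, 0, 0, -17, 0, 14] (depth 8)
After 'neg': stack = [0, 11, 11, 0, 0, -17, 0, -14] (depth 8)
After 'over': stack = [0, 11, 11, 0, 0, -17, 0, -14, 0] (depth 9)
After 'neg': stack = [0, 11, 11, 0, 0, -17, 0, -14, 0] (depth 9)
After 'gt': stack = [0, 11, 11, 0, 0, -17, 0, 0] (depth 8)
After 'push 14': stack = [0, 11, 11, 0, 0, -17, 0, 0, 14] (depth 9)
After 'push 18': stack = [0, 11, 11, 0, 0, -17, 0, 0, 14, 18] (depth 10)

Answer: 10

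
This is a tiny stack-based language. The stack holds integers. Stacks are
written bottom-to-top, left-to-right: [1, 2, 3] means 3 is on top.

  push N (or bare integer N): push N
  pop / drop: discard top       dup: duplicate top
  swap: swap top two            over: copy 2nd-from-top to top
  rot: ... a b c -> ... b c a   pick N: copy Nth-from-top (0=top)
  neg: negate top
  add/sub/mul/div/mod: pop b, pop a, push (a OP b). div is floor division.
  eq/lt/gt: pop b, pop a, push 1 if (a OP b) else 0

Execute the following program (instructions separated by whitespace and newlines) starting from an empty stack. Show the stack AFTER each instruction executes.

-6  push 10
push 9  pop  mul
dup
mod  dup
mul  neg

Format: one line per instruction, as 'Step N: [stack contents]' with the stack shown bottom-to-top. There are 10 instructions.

Step 1: [-6]
Step 2: [-6, 10]
Step 3: [-6, 10, 9]
Step 4: [-6, 10]
Step 5: [-60]
Step 6: [-60, -60]
Step 7: [0]
Step 8: [0, 0]
Step 9: [0]
Step 10: [0]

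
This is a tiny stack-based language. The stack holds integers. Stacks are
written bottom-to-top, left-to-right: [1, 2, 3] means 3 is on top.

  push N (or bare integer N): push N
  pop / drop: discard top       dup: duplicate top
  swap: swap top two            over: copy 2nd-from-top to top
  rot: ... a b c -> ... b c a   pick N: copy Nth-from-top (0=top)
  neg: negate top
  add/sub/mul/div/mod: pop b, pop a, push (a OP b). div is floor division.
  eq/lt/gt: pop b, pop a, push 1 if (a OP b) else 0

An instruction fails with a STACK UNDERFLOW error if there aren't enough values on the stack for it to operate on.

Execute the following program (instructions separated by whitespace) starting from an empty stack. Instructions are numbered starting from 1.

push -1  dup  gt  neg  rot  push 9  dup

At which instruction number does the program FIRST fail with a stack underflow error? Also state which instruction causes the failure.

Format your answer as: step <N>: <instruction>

Step 1 ('push -1'): stack = [-1], depth = 1
Step 2 ('dup'): stack = [-1, -1], depth = 2
Step 3 ('gt'): stack = [0], depth = 1
Step 4 ('neg'): stack = [0], depth = 1
Step 5 ('rot'): needs 3 value(s) but depth is 1 — STACK UNDERFLOW

Answer: step 5: rot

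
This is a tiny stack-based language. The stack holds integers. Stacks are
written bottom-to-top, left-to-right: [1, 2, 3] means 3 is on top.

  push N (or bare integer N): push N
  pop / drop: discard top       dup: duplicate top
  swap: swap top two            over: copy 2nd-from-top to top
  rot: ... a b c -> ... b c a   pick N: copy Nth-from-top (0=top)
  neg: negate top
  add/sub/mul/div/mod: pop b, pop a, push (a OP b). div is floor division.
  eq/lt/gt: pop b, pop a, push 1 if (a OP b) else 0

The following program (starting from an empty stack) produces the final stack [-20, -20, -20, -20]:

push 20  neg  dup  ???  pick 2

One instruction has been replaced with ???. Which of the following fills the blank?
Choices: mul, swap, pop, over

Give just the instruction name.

Answer: over

Derivation:
Stack before ???: [-20, -20]
Stack after ???:  [-20, -20, -20]
Checking each choice:
  mul: stack underflow (need 3, have 1)
  swap: stack underflow (need 3, have 2)
  pop: stack underflow (need 3, have 1)
  over: MATCH


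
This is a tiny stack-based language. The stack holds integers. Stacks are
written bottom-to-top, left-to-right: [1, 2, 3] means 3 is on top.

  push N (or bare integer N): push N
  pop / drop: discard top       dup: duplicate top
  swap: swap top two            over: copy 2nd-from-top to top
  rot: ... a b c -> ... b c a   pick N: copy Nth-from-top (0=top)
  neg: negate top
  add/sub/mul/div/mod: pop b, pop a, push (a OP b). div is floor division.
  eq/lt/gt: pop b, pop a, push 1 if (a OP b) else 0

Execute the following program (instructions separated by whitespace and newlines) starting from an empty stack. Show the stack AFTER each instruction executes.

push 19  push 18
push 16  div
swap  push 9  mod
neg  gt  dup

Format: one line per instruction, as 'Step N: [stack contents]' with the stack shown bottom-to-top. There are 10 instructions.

Step 1: [19]
Step 2: [19, 18]
Step 3: [19, 18, 16]
Step 4: [19, 1]
Step 5: [1, 19]
Step 6: [1, 19, 9]
Step 7: [1, 1]
Step 8: [1, -1]
Step 9: [1]
Step 10: [1, 1]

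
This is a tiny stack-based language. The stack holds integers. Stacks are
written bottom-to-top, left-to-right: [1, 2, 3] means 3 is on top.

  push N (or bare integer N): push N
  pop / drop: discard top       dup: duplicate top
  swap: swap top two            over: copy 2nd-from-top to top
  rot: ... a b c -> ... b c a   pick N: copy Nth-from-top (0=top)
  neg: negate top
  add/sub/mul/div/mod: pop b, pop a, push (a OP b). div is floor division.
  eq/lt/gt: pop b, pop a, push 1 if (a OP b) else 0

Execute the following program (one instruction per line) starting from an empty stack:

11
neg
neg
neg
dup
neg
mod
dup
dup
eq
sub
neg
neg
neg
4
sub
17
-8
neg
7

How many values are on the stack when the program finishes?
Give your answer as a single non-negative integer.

After 'push 11': stack = [11] (depth 1)
After 'neg': stack = [-11] (depth 1)
After 'neg': stack = [11] (depth 1)
After 'neg': stack = [-11] (depth 1)
After 'dup': stack = [-11, -11] (depth 2)
After 'neg': stack = [-11, 11] (depth 2)
After 'mod': stack = [0] (depth 1)
After 'dup': stack = [0, 0] (depth 2)
After 'dup': stack = [0, 0, 0] (depth 3)
After 'eq': stack = [0, 1] (depth 2)
After 'sub': stack = [-1] (depth 1)
After 'neg': stack = [1] (depth 1)
After 'neg': stack = [-1] (depth 1)
After 'neg': stack = [1] (depth 1)
After 'push 4': stack = [1, 4] (depth 2)
After 'sub': stack = [-3] (depth 1)
After 'push 17': stack = [-3, 17] (depth 2)
After 'push -8': stack = [-3, 17, -8] (depth 3)
After 'neg': stack = [-3, 17, 8] (depth 3)
After 'push 7': stack = [-3, 17, 8, 7] (depth 4)

Answer: 4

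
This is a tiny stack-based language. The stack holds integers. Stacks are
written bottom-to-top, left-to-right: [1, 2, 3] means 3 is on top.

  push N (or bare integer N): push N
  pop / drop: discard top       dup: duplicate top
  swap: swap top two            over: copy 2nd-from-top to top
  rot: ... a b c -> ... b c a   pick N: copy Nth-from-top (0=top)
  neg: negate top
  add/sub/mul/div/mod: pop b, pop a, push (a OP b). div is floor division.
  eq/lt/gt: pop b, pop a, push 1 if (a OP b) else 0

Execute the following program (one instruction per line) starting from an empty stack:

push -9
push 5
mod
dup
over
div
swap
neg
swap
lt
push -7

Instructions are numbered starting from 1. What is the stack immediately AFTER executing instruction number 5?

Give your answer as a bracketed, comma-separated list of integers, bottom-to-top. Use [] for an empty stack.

Step 1 ('push -9'): [-9]
Step 2 ('push 5'): [-9, 5]
Step 3 ('mod'): [1]
Step 4 ('dup'): [1, 1]
Step 5 ('over'): [1, 1, 1]

Answer: [1, 1, 1]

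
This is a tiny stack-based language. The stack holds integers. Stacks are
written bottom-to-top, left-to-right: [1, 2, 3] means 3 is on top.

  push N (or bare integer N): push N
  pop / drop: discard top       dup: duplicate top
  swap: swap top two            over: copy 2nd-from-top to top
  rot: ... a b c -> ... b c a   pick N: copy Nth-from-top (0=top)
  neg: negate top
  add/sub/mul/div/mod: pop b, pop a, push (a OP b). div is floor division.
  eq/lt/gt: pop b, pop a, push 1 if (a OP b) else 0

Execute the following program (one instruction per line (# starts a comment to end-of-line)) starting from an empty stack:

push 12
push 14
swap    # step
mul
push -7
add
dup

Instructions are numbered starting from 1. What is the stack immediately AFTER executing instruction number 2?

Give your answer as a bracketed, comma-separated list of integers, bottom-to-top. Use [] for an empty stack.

Step 1 ('push 12'): [12]
Step 2 ('push 14'): [12, 14]

Answer: [12, 14]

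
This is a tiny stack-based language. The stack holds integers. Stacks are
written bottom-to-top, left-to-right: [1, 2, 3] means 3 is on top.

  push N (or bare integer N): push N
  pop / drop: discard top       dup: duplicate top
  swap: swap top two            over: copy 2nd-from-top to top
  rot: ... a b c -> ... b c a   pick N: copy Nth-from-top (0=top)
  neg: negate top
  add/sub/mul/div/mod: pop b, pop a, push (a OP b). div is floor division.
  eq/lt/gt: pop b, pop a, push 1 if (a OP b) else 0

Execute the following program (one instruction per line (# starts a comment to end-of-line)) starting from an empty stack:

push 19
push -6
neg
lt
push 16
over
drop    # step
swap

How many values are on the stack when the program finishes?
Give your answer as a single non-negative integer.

After 'push 19': stack = [19] (depth 1)
After 'push -6': stack = [19, -6] (depth 2)
After 'neg': stack = [19, 6] (depth 2)
After 'lt': stack = [0] (depth 1)
After 'push 16': stack = [0, 16] (depth 2)
After 'over': stack = [0, 16, 0] (depth 3)
After 'drop': stack = [0, 16] (depth 2)
After 'swap': stack = [16, 0] (depth 2)

Answer: 2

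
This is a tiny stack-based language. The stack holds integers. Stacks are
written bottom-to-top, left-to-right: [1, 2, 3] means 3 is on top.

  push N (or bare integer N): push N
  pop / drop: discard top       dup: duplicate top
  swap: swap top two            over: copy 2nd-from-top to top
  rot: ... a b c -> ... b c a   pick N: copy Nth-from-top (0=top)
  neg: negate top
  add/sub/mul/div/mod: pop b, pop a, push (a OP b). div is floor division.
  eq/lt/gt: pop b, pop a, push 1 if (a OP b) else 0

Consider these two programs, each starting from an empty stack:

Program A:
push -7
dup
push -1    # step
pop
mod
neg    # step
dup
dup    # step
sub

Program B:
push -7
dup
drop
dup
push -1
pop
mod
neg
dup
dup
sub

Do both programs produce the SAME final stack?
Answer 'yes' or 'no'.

Answer: yes

Derivation:
Program A trace:
  After 'push -7': [-7]
  After 'dup': [-7, -7]
  After 'push -1': [-7, -7, -1]
  After 'pop': [-7, -7]
  After 'mod': [0]
  After 'neg': [0]
  After 'dup': [0, 0]
  After 'dup': [0, 0, 0]
  After 'sub': [0, 0]
Program A final stack: [0, 0]

Program B trace:
  After 'push -7': [-7]
  After 'dup': [-7, -7]
  After 'drop': [-7]
  After 'dup': [-7, -7]
  After 'push -1': [-7, -7, -1]
  After 'pop': [-7, -7]
  After 'mod': [0]
  After 'neg': [0]
  After 'dup': [0, 0]
  After 'dup': [0, 0, 0]
  After 'sub': [0, 0]
Program B final stack: [0, 0]
Same: yes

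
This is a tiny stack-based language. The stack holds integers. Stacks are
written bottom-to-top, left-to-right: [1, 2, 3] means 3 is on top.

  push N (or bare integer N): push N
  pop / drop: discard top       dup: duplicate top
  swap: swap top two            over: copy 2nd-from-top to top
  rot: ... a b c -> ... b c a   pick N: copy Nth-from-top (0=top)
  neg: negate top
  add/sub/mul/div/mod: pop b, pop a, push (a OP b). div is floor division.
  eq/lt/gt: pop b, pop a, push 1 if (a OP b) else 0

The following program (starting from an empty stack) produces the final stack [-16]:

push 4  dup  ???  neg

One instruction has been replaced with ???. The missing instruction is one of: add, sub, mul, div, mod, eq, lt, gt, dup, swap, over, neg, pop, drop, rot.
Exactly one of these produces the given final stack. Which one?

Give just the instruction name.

Stack before ???: [4, 4]
Stack after ???:  [16]
The instruction that transforms [4, 4] -> [16] is: mul

Answer: mul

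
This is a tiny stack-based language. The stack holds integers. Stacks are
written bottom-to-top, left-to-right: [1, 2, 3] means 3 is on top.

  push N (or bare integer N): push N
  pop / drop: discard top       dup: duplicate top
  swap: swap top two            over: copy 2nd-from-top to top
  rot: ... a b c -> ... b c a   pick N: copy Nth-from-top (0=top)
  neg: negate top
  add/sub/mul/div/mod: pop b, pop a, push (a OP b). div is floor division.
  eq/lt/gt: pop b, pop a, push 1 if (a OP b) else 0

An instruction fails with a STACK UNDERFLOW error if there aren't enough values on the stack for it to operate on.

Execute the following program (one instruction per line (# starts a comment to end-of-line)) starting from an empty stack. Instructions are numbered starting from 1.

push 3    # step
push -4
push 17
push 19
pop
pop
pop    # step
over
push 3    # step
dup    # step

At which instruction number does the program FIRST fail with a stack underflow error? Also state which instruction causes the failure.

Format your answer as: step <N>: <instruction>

Step 1 ('push 3'): stack = [3], depth = 1
Step 2 ('push -4'): stack = [3, -4], depth = 2
Step 3 ('push 17'): stack = [3, -4, 17], depth = 3
Step 4 ('push 19'): stack = [3, -4, 17, 19], depth = 4
Step 5 ('pop'): stack = [3, -4, 17], depth = 3
Step 6 ('pop'): stack = [3, -4], depth = 2
Step 7 ('pop'): stack = [3], depth = 1
Step 8 ('over'): needs 2 value(s) but depth is 1 — STACK UNDERFLOW

Answer: step 8: over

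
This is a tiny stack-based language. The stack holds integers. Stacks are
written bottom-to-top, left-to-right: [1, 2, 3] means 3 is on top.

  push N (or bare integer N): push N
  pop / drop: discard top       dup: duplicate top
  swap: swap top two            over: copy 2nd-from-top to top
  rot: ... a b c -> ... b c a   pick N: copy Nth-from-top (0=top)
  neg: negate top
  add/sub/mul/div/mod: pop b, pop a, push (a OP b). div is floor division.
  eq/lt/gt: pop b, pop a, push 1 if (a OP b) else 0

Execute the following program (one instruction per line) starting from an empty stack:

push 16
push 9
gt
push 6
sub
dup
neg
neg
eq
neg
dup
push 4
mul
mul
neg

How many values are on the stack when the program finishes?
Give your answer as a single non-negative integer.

Answer: 1

Derivation:
After 'push 16': stack = [16] (depth 1)
After 'push 9': stack = [16, 9] (depth 2)
After 'gt': stack = [1] (depth 1)
After 'push 6': stack = [1, 6] (depth 2)
After 'sub': stack = [-5] (depth 1)
After 'dup': stack = [-5, -5] (depth 2)
After 'neg': stack = [-5, 5] (depth 2)
After 'neg': stack = [-5, -5] (depth 2)
After 'eq': stack = [1] (depth 1)
After 'neg': stack = [-1] (depth 1)
After 'dup': stack = [-1, -1] (depth 2)
After 'push 4': stack = [-1, -1, 4] (depth 3)
After 'mul': stack = [-1, -4] (depth 2)
After 'mul': stack = [4] (depth 1)
After 'neg': stack = [-4] (depth 1)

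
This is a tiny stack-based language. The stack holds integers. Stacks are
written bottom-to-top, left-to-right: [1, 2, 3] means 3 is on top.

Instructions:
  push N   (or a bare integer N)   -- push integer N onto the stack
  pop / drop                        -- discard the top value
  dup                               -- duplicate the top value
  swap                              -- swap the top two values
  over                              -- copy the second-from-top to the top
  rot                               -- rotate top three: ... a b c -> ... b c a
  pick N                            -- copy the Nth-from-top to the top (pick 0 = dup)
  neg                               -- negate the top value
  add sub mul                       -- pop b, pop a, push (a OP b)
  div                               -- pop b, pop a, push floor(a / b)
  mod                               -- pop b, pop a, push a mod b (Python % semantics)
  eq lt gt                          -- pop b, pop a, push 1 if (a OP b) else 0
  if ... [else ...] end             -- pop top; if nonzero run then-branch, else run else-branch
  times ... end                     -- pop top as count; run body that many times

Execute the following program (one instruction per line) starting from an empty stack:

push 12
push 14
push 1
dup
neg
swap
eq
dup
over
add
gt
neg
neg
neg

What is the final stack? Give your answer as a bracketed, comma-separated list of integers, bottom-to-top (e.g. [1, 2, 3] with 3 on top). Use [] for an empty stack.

After 'push 12': [12]
After 'push 14': [12, 14]
After 'push 1': [12, 14, 1]
After 'dup': [12, 14, 1, 1]
After 'neg': [12, 14, 1, -1]
After 'swap': [12, 14, -1, 1]
After 'eq': [12, 14, 0]
After 'dup': [12, 14, 0, 0]
After 'over': [12, 14, 0, 0, 0]
After 'add': [12, 14, 0, 0]
After 'gt': [12, 14, 0]
After 'neg': [12, 14, 0]
After 'neg': [12, 14, 0]
After 'neg': [12, 14, 0]

Answer: [12, 14, 0]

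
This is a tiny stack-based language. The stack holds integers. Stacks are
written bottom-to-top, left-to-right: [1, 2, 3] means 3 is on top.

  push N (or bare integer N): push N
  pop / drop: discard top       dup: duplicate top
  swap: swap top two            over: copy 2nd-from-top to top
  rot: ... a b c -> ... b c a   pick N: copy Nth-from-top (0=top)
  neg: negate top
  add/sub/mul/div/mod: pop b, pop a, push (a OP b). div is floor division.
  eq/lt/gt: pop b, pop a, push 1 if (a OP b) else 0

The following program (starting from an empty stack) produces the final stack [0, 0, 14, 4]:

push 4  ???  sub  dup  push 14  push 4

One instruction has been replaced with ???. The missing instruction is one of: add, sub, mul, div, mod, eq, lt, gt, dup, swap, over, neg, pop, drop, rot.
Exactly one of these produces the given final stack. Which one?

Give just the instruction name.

Answer: dup

Derivation:
Stack before ???: [4]
Stack after ???:  [4, 4]
The instruction that transforms [4] -> [4, 4] is: dup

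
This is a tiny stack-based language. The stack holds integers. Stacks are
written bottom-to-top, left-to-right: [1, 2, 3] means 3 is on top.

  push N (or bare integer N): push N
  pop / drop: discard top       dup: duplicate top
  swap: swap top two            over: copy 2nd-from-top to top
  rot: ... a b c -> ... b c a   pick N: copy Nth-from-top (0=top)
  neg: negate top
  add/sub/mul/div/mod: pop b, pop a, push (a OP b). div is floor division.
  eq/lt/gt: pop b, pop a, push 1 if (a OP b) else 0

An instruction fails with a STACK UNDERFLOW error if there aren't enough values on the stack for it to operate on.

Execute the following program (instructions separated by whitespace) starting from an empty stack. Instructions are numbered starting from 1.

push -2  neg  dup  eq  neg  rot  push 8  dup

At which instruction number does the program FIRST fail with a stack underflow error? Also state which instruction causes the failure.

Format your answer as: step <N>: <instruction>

Step 1 ('push -2'): stack = [-2], depth = 1
Step 2 ('neg'): stack = [2], depth = 1
Step 3 ('dup'): stack = [2, 2], depth = 2
Step 4 ('eq'): stack = [1], depth = 1
Step 5 ('neg'): stack = [-1], depth = 1
Step 6 ('rot'): needs 3 value(s) but depth is 1 — STACK UNDERFLOW

Answer: step 6: rot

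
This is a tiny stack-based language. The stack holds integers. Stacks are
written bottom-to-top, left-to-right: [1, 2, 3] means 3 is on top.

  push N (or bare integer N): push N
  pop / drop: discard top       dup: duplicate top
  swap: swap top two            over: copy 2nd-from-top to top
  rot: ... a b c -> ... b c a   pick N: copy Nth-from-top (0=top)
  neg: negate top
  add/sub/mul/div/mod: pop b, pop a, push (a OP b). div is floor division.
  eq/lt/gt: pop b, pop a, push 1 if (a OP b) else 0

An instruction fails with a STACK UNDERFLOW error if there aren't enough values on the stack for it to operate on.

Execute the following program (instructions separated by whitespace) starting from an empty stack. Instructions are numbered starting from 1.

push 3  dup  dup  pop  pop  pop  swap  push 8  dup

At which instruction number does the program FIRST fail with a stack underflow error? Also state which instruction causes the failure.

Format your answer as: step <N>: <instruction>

Answer: step 7: swap

Derivation:
Step 1 ('push 3'): stack = [3], depth = 1
Step 2 ('dup'): stack = [3, 3], depth = 2
Step 3 ('dup'): stack = [3, 3, 3], depth = 3
Step 4 ('pop'): stack = [3, 3], depth = 2
Step 5 ('pop'): stack = [3], depth = 1
Step 6 ('pop'): stack = [], depth = 0
Step 7 ('swap'): needs 2 value(s) but depth is 0 — STACK UNDERFLOW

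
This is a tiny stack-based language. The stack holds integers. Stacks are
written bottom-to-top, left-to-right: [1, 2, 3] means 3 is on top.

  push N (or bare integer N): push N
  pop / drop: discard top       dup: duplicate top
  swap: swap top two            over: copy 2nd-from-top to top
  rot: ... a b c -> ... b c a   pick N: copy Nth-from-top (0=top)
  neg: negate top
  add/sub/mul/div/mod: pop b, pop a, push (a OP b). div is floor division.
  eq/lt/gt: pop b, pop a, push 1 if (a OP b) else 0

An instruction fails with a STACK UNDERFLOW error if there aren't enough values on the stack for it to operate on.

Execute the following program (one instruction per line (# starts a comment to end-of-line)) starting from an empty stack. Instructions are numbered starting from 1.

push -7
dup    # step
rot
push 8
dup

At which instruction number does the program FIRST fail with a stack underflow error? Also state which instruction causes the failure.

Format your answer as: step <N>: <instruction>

Answer: step 3: rot

Derivation:
Step 1 ('push -7'): stack = [-7], depth = 1
Step 2 ('dup'): stack = [-7, -7], depth = 2
Step 3 ('rot'): needs 3 value(s) but depth is 2 — STACK UNDERFLOW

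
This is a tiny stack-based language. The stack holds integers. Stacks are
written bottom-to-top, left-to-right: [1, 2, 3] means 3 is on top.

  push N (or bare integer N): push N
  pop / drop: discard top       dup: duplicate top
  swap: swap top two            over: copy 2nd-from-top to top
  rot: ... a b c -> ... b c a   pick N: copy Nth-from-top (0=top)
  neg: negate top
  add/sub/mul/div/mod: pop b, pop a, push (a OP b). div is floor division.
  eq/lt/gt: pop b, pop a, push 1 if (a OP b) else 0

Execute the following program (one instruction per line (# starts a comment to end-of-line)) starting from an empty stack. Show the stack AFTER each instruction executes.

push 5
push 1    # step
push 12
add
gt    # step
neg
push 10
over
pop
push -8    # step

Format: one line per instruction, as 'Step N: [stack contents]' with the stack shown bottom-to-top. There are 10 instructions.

Step 1: [5]
Step 2: [5, 1]
Step 3: [5, 1, 12]
Step 4: [5, 13]
Step 5: [0]
Step 6: [0]
Step 7: [0, 10]
Step 8: [0, 10, 0]
Step 9: [0, 10]
Step 10: [0, 10, -8]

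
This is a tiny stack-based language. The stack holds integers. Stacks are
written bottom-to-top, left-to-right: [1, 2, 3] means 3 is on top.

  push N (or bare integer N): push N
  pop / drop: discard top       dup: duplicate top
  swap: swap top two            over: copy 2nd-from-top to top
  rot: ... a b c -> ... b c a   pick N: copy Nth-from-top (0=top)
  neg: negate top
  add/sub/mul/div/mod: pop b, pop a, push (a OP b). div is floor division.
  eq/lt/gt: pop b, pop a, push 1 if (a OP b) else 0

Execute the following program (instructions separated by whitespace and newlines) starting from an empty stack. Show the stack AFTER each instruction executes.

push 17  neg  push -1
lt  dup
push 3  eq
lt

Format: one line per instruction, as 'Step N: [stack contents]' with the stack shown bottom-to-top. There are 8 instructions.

Step 1: [17]
Step 2: [-17]
Step 3: [-17, -1]
Step 4: [1]
Step 5: [1, 1]
Step 6: [1, 1, 3]
Step 7: [1, 0]
Step 8: [0]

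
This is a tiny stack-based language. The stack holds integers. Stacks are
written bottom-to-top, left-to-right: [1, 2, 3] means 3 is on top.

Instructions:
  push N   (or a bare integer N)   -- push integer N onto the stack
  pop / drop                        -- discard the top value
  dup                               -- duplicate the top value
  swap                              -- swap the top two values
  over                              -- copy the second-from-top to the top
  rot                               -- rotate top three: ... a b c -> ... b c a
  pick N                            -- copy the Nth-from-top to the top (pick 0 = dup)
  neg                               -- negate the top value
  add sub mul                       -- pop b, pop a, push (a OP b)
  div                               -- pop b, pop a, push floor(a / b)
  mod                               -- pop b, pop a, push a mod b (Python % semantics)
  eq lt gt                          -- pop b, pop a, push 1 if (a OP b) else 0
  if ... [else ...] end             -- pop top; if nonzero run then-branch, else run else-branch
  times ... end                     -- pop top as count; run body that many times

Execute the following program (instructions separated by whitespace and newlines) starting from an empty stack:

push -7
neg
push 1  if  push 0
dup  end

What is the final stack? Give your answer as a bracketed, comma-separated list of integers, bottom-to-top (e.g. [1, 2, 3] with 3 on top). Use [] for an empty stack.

After 'push -7': [-7]
After 'neg': [7]
After 'push 1': [7, 1]
After 'if': [7]
After 'push 0': [7, 0]
After 'dup': [7, 0, 0]

Answer: [7, 0, 0]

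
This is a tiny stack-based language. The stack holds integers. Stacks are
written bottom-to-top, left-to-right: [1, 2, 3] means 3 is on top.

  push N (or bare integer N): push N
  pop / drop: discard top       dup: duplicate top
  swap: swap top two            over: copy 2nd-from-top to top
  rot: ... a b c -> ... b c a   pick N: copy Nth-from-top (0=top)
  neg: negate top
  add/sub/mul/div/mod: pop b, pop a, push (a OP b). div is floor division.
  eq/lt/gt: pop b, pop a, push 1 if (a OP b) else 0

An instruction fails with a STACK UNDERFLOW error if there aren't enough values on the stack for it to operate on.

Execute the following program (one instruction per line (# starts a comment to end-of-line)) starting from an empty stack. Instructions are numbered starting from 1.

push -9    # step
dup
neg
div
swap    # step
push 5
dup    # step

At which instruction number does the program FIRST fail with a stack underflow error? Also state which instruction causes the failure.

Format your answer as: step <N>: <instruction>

Step 1 ('push -9'): stack = [-9], depth = 1
Step 2 ('dup'): stack = [-9, -9], depth = 2
Step 3 ('neg'): stack = [-9, 9], depth = 2
Step 4 ('div'): stack = [-1], depth = 1
Step 5 ('swap'): needs 2 value(s) but depth is 1 — STACK UNDERFLOW

Answer: step 5: swap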